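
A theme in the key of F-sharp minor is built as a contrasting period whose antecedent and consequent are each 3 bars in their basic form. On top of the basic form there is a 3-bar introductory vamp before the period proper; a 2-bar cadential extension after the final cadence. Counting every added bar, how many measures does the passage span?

11 measures

Basic contrasting period: 3 + 3 = 6 bars.
6 (basic form) + 3 (introduction) + 2 (cadential extension) = 11.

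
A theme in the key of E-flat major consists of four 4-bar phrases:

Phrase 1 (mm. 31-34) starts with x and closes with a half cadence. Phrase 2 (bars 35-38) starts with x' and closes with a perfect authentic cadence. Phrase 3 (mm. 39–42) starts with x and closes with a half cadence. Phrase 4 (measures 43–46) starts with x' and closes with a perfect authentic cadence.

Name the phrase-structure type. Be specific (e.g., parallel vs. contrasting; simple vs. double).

The cadence pattern HC–PAC–HC–PAC is weak–strong twice, and phrases 3–4 restate phrases 1–2: a period heard twice, not a double period (which would end weakly at phrase 2).

repeated period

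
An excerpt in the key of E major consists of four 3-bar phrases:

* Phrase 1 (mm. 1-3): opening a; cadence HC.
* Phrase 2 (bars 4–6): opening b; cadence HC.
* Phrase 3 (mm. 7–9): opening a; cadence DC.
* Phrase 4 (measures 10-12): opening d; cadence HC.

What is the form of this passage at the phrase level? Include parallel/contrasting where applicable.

Phrase 4 ends with a half cadence, no stronger than phrase 2's half cadence, so the four phrases do not form a double period; nor do phrases 3–4 duplicate 1–2, so it is not a repeated period. With no phrase reaching a conclusive cadence, the passage is a phrase group.

phrase group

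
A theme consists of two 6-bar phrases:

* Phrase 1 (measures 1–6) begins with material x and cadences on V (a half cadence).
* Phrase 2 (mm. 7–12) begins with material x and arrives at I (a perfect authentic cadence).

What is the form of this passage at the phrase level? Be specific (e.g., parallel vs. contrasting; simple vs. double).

parallel period

Phrase 1 ends with a half cadence (weaker) and phrase 2 with a perfect authentic cadence (stronger): antecedent + consequent = a period.
The two phrases open with the same material (x / x), so the period is parallel.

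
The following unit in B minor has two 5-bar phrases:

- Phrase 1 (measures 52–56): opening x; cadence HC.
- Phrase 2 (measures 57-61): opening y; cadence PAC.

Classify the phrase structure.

Phrase 1 ends with a half cadence (weaker) and phrase 2 with a perfect authentic cadence (stronger): antecedent + consequent = a period.
The two phrases open with different material (x / y), so the period is contrasting.

contrasting period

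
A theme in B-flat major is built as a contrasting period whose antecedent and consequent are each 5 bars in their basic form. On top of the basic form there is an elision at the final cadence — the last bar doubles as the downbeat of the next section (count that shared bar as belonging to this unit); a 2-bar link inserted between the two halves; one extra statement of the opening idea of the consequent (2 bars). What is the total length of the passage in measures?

14 measures

Basic contrasting period: 5 + 5 = 10 bars.
10 (basic form) + 2 (link) + 2 (extra statement) = 14.
The elision shares a bar with the next section but does not change this unit's count.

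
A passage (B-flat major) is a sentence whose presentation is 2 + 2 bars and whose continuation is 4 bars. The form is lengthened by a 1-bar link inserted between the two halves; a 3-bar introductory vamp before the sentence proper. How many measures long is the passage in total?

Basic sentence: 2 + 2 + 4 = 8 bars.
8 (basic form) + 1 (link) + 3 (introduction) = 12.

12 measures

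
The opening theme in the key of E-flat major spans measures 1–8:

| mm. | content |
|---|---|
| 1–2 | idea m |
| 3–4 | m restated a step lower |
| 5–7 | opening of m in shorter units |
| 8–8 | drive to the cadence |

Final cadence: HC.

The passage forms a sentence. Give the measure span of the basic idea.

measures 1–2

The presentation of a sentence is the basic idea (measures 1-2) plus its repetition (mm. 3-4); the basic idea is therefore measures 1–2.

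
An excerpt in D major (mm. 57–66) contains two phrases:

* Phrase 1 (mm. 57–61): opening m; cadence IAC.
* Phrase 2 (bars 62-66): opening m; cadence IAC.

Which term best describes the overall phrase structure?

repeated phrase

Both phrases have the same opening (m) and the same cadence (imperfect authentic cadence): the second is a restatement, not a consequent, so this is a repeated phrase rather than a period.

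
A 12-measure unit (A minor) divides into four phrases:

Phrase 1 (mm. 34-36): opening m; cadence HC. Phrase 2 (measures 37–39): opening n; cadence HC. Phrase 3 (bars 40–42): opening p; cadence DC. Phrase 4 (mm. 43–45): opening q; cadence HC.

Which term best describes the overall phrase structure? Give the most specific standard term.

Phrase 4 ends with a half cadence, no stronger than phrase 2's half cadence, so the four phrases do not form a double period; nor do phrases 3–4 duplicate 1–2, so it is not a repeated period. With no phrase reaching a conclusive cadence, the passage is a phrase group.

phrase group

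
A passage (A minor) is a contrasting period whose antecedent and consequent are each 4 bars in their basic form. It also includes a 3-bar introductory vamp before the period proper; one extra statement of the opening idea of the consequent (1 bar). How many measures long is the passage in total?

Basic contrasting period: 4 + 4 = 8 bars.
8 (basic form) + 3 (introduction) + 1 (extra statement) = 12.

12 measures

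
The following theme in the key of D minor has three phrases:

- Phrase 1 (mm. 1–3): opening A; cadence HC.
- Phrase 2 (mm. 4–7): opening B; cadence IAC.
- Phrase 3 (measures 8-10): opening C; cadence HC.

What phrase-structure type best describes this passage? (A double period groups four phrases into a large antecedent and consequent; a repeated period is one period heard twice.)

The final phrase closes with a half cadence, which is not stronger than the preceding imperfect authentic cadence; the 3 phrases lack an overall antecedent–consequent design and so form a phrase group.

phrase group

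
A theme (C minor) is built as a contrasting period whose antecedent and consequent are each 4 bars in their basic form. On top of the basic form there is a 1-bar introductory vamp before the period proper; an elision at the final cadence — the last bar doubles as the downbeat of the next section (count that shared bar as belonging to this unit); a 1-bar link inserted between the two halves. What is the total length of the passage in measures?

Basic contrasting period: 4 + 4 = 8 bars.
8 (basic form) + 1 (introduction) + 1 (link) = 10.
The elision shares a bar with the next section but does not change this unit's count.

10 measures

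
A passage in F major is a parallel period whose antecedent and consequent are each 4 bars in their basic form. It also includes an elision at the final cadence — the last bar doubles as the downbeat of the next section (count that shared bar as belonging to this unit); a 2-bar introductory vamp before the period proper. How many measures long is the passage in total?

10 measures

Basic parallel period: 4 + 4 = 8 bars.
8 (basic form) + 2 (introduction) = 10.
The elision shares a bar with the next section but does not change this unit's count.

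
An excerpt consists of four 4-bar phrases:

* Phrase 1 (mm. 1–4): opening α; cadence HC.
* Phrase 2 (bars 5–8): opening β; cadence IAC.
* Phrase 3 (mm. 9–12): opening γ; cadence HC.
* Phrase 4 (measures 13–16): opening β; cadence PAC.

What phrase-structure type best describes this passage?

contrasting double period

Four phrases in two halves: the first half (mm. 1-8) ends with an imperfect authentic cadence, the second (mm. 9–16) with a perfect authentic cadence — a large antecedent–consequent pair, i.e. a double period.
Phrase 3 begins with different material from phrase 1, making it contrasting.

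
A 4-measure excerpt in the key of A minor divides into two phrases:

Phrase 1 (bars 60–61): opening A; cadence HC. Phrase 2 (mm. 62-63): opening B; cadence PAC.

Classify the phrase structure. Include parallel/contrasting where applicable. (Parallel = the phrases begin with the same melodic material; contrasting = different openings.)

contrasting period

Phrase 1 ends with a half cadence (weaker) and phrase 2 with a perfect authentic cadence (stronger): antecedent + consequent = a period.
The two phrases open with different material (A / B), so the period is contrasting.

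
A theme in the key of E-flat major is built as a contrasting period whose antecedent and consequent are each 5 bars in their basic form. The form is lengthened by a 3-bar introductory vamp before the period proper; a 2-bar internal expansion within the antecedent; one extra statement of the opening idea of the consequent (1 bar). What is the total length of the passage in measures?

Basic contrasting period: 5 + 5 = 10 bars.
10 (basic form) + 3 (introduction) + 2 (internal expansion) + 1 (extra statement) = 16.

16 measures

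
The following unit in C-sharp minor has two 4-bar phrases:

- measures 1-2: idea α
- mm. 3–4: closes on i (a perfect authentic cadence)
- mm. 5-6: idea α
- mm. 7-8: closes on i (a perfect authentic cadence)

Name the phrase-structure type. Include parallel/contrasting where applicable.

repeated phrase

Both phrases have the same opening (α) and the same cadence (perfect authentic cadence): the second is a restatement, not a consequent, so this is a repeated phrase rather than a period.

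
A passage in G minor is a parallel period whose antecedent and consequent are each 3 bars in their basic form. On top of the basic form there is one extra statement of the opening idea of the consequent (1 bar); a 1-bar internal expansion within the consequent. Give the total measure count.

Basic parallel period: 3 + 3 = 6 bars.
6 (basic form) + 1 (extra statement) + 1 (internal expansion) = 8.

8 measures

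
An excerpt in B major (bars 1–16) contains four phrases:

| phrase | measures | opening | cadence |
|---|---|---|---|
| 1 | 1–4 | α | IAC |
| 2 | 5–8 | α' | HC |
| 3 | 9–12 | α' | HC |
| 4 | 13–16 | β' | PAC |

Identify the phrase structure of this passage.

parallel double period

Four phrases in two halves: the first half (measures 1-8) ends with a half cadence, the second (mm. 9-16) with a perfect authentic cadence — a large antecedent–consequent pair, i.e. a double period.
Phrase 3 begins with the same material as phrase 1, making it parallel.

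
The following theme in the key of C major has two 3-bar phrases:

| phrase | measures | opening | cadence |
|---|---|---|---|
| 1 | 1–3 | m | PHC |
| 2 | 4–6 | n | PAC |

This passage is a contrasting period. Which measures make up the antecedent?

The antecedent is the phrase ending with the weaker cadence (Phrygian half cadence, phrase 1) and the consequent the one ending more conclusively (perfect authentic cadence, phrase 2); the antecedent is mm. 1-3.

measures 1–3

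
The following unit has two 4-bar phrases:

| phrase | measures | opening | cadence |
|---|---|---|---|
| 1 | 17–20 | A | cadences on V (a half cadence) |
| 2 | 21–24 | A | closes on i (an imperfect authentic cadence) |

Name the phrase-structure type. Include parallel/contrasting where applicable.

parallel period

Phrase 1 ends with a half cadence (weaker) and phrase 2 with an imperfect authentic cadence (stronger): antecedent + consequent = a period.
The two phrases open with the same material (A / A), so the period is parallel.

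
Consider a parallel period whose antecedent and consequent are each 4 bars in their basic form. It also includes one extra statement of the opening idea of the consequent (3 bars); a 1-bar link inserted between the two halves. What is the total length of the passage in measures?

12 measures

Basic parallel period: 4 + 4 = 8 bars.
8 (basic form) + 3 (extra statement) + 1 (link) = 12.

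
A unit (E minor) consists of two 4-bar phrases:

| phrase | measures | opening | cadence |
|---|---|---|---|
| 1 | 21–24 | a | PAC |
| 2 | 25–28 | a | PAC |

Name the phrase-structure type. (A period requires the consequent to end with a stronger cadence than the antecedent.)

repeated phrase

Both phrases have the same opening (a) and the same cadence (perfect authentic cadence): the second is a restatement, not a consequent, so this is a repeated phrase rather than a period.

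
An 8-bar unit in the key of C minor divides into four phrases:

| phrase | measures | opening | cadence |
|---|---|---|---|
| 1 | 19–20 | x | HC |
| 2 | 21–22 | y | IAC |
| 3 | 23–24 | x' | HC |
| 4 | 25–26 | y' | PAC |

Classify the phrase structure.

parallel double period

Four phrases in two halves: the first half (measures 19–22) ends with an imperfect authentic cadence, the second (mm. 23-26) with a perfect authentic cadence — a large antecedent–consequent pair, i.e. a double period.
Phrase 3 begins with the same material as phrase 1, making it parallel.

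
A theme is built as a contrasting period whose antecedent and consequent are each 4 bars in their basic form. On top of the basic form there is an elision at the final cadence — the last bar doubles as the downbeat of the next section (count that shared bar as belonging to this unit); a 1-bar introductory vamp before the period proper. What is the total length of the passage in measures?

Basic contrasting period: 4 + 4 = 8 bars.
8 (basic form) + 1 (introduction) = 9.
The elision shares a bar with the next section but does not change this unit's count.

9 measures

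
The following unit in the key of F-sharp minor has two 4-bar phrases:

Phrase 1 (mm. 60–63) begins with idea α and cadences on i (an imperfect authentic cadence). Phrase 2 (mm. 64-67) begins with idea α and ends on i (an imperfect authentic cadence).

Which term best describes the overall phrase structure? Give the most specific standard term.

repeated phrase

Both phrases have the same opening (α) and the same cadence (imperfect authentic cadence): the second is a restatement, not a consequent, so this is a repeated phrase rather than a period.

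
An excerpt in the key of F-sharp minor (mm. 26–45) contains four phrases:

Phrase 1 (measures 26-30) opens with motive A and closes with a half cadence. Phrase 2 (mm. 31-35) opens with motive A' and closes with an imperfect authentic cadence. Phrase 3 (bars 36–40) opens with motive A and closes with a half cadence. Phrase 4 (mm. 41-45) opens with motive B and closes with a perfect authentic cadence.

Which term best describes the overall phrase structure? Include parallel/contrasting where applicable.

Four phrases in two halves: the first half (mm. 26-35) ends with an imperfect authentic cadence, the second (mm. 36-45) with a perfect authentic cadence — a large antecedent–consequent pair, i.e. a double period.
Phrase 3 begins with the same material as phrase 1, making it parallel.

parallel double period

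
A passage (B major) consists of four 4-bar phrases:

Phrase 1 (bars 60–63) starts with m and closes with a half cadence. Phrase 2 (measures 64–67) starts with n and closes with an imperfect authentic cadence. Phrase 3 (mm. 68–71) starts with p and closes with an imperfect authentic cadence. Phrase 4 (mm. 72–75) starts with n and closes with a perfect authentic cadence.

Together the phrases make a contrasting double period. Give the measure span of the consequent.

measures 68–75

In a double period the first pair of phrases (ending imperfect authentic cadence) is the large antecedent and the second pair (ending perfect authentic cadence) is the large consequent; the consequent is measures 68–75.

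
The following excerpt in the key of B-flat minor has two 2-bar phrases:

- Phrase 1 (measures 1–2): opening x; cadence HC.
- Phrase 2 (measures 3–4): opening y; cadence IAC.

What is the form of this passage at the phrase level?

contrasting period

Phrase 1 ends with a half cadence (weaker) and phrase 2 with an imperfect authentic cadence (stronger): antecedent + consequent = a period.
The two phrases open with different material (x / y), so the period is contrasting.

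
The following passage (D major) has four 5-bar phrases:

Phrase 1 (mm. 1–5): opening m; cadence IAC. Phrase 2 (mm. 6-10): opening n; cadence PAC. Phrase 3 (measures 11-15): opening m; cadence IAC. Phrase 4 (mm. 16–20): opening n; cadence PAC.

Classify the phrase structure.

The cadence pattern IAC–PAC–IAC–PAC is weak–strong twice, and phrases 3–4 restate phrases 1–2: a period heard twice, not a double period (which would end weakly at phrase 2).

repeated period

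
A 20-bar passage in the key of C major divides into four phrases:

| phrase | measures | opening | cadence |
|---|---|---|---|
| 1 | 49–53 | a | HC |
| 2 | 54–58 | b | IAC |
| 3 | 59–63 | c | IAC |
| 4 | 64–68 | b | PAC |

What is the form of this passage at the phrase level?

contrasting double period

Four phrases in two halves: the first half (bars 49-58) ends with an imperfect authentic cadence, the second (mm. 59–68) with a perfect authentic cadence — a large antecedent–consequent pair, i.e. a double period.
Phrase 3 begins with different material from phrase 1, making it contrasting.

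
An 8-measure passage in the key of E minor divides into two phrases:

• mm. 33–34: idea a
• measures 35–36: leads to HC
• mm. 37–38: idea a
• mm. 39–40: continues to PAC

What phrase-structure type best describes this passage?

parallel period

Phrase 1 ends with a half cadence (weaker) and phrase 2 with a perfect authentic cadence (stronger): antecedent + consequent = a period.
The two phrases open with the same material (a / a), so the period is parallel.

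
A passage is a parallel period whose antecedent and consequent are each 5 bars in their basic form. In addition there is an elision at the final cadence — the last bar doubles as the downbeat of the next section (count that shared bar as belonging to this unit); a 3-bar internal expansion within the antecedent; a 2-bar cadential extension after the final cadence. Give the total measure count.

Basic parallel period: 5 + 5 = 10 bars.
10 (basic form) + 3 (internal expansion) + 2 (cadential extension) = 15.
The elision shares a bar with the next section but does not change this unit's count.

15 measures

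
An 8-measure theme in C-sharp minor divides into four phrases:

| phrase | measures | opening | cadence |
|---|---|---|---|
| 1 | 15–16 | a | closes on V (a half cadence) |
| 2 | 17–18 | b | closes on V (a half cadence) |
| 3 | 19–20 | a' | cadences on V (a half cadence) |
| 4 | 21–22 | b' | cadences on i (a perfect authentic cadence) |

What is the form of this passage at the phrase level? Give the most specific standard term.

Four phrases in two halves: the first half (mm. 15–18) ends with a half cadence, the second (mm. 19-22) with a perfect authentic cadence — a large antecedent–consequent pair, i.e. a double period.
Phrase 3 begins with the same material as phrase 1, making it parallel.

parallel double period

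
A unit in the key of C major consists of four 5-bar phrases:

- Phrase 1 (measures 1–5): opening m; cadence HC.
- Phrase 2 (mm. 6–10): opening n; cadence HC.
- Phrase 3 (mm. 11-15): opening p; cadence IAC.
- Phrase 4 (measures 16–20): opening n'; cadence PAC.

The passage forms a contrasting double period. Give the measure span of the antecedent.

In a double period the first pair of phrases (ending half cadence) is the large antecedent and the second pair (ending perfect authentic cadence) is the large consequent; the antecedent is measures 1–10.

measures 1–10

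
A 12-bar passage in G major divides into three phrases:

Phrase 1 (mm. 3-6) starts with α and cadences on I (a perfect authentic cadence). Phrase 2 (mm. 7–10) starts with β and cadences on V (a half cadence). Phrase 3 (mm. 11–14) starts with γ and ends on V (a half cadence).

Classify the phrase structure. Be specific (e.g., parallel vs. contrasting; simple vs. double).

phrase group

The final phrase closes with a half cadence, which is not stronger than the preceding half cadence; the 3 phrases lack an overall antecedent–consequent design and so form a phrase group.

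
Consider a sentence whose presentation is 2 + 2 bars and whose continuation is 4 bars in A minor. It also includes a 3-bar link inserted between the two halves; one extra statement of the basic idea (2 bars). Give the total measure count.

13 measures

Basic sentence: 2 + 2 + 4 = 8 bars.
8 (basic form) + 3 (link) + 2 (extra statement) = 13.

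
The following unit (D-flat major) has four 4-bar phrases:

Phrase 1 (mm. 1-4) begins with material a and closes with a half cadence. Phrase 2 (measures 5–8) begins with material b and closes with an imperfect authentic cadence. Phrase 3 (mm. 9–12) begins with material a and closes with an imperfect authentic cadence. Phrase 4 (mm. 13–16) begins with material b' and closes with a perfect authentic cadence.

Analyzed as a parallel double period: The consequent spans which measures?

In a double period the four phrases pair into a large antecedent (phrases 1–2, ending imperfect authentic cadence) and a large consequent (phrases 3–4, ending perfect authentic cadence). The consequent spans bars 9–16.

measures 9–16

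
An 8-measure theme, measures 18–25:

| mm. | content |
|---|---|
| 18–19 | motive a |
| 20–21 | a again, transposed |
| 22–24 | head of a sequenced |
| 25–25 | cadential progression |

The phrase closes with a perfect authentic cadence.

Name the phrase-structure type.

sentence

Basic idea (mm. 18–19) + its repetition (mm. 20–21) form the presentation; fragmentation and cadence (measures 22–25) form the continuation — the 8-bar whole is a sentence.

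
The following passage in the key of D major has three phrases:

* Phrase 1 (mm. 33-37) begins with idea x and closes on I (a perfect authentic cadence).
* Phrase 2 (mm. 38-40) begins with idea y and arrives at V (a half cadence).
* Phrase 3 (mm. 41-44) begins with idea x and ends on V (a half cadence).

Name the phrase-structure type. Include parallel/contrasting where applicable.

phrase group

The final phrase closes with a half cadence, which is not stronger than the preceding half cadence; the 3 phrases lack an overall antecedent–consequent design and so form a phrase group.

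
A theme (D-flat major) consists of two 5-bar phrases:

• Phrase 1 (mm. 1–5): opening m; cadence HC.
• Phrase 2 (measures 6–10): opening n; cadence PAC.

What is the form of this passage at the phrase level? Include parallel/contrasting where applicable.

contrasting period

Phrase 1 ends with a half cadence (weaker) and phrase 2 with a perfect authentic cadence (stronger): antecedent + consequent = a period.
The two phrases open with different material (m / n), so the period is contrasting.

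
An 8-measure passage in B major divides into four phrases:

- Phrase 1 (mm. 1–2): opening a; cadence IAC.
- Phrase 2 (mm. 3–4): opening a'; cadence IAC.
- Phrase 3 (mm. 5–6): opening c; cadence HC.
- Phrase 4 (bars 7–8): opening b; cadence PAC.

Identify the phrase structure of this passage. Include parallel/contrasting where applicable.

contrasting double period

Four phrases in two halves: the first half (mm. 1-4) ends with an imperfect authentic cadence, the second (mm. 5–8) with a perfect authentic cadence — a large antecedent–consequent pair, i.e. a double period.
Phrase 3 begins with different material from phrase 1, making it contrasting.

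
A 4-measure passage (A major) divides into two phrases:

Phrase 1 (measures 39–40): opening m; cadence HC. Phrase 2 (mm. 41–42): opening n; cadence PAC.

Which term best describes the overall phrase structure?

contrasting period

Phrase 1 ends with a half cadence (weaker) and phrase 2 with a perfect authentic cadence (stronger): antecedent + consequent = a period.
The two phrases open with different material (m / n), so the period is contrasting.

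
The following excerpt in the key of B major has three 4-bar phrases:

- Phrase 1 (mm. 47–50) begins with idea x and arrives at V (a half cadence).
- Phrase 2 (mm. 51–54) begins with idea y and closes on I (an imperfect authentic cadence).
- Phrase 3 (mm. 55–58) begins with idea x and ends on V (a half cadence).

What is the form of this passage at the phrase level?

phrase group

The final phrase closes with a half cadence, which is not stronger than the preceding imperfect authentic cadence; the 3 phrases lack an overall antecedent–consequent design and so form a phrase group.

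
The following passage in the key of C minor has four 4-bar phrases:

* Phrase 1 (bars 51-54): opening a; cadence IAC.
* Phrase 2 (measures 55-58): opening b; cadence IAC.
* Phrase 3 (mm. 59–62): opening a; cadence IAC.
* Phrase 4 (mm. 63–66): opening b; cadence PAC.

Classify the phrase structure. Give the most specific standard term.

parallel double period

Four phrases in two halves: the first half (measures 51-58) ends with an imperfect authentic cadence, the second (mm. 59–66) with a perfect authentic cadence — a large antecedent–consequent pair, i.e. a double period.
Phrase 3 begins with the same material as phrase 1, making it parallel.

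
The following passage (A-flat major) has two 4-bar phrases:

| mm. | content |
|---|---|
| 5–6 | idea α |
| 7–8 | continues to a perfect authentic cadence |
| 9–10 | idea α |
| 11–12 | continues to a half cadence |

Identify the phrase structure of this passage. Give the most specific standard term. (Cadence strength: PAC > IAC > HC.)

phrase group

The second phrase closes with a half cadence, which is not stronger than the first phrase's perfect authentic cadence; without a weak→strong cadential pair there is no antecedent–consequent relationship, so this is a phrase group rather than a period.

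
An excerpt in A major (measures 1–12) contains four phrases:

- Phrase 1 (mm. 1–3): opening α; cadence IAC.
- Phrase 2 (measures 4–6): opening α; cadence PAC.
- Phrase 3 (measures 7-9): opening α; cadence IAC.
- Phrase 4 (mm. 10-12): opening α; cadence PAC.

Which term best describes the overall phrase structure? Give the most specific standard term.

The cadence pattern IAC–PAC–IAC–PAC is weak–strong twice, and phrases 3–4 restate phrases 1–2: a period heard twice, not a double period (which would end weakly at phrase 2).

repeated period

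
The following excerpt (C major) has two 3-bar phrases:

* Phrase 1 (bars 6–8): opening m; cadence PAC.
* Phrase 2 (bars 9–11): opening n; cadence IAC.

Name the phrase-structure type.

phrase group

The second phrase closes with an imperfect authentic cadence, which is not stronger than the first phrase's perfect authentic cadence; without a weak→strong cadential pair there is no antecedent–consequent relationship, so this is a phrase group rather than a period.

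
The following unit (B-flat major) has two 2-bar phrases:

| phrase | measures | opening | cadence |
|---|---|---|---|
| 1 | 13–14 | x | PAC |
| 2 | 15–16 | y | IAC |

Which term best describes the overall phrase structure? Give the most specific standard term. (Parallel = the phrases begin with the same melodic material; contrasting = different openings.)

phrase group

The second phrase closes with an imperfect authentic cadence, which is not stronger than the first phrase's perfect authentic cadence; without a weak→strong cadential pair there is no antecedent–consequent relationship, so this is a phrase group rather than a period.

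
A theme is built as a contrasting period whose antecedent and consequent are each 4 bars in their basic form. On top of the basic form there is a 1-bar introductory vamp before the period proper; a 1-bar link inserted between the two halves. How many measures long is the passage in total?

10 measures

Basic contrasting period: 4 + 4 = 8 bars.
8 (basic form) + 1 (introduction) + 1 (link) = 10.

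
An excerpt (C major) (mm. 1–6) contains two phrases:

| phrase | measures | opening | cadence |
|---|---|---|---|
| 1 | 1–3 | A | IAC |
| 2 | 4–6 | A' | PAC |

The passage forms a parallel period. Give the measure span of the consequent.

measures 4–6

The phrase ending with the weaker cadence (imperfect authentic cadence) is the antecedent; the one ending more conclusively (perfect authentic cadence) is the consequent. The consequent is measures 4–6.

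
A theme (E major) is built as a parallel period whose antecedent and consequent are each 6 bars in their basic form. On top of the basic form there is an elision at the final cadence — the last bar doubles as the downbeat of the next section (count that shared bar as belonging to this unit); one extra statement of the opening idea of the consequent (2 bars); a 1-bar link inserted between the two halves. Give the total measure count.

15 measures

Basic parallel period: 6 + 6 = 12 bars.
12 (basic form) + 2 (extra statement) + 1 (link) = 15.
The elision shares a bar with the next section but does not change this unit's count.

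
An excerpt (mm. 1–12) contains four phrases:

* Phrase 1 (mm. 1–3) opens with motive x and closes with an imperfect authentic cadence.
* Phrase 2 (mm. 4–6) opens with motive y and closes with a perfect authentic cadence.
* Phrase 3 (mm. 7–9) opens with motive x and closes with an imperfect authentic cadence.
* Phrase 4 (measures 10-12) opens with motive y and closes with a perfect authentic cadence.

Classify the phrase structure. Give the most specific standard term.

repeated period

The cadence pattern IAC–PAC–IAC–PAC is weak–strong twice, and phrases 3–4 restate phrases 1–2: a period heard twice, not a double period (which would end weakly at phrase 2).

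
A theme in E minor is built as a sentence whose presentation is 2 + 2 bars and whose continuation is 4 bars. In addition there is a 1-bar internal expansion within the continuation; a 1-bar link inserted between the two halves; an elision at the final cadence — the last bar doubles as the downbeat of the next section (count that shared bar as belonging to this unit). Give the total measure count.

Basic sentence: 2 + 2 + 4 = 8 bars.
8 (basic form) + 1 (internal expansion) + 1 (link) = 10.
The elision shares a bar with the next section but does not change this unit's count.

10 measures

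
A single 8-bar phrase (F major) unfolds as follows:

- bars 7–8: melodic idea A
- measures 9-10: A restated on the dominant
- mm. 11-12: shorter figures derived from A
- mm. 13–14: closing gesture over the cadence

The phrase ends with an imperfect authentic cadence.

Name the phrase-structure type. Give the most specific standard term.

Basic idea (measures 7–8) + its repetition (measures 9–10) form the presentation; fragmentation and cadence (measures 11–14) form the continuation — the 8-bar whole is a sentence.

sentence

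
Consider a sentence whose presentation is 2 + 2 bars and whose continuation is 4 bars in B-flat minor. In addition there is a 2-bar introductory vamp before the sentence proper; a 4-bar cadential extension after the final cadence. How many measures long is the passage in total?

14 measures

Basic sentence: 2 + 2 + 4 = 8 bars.
8 (basic form) + 2 (introduction) + 4 (cadential extension) = 14.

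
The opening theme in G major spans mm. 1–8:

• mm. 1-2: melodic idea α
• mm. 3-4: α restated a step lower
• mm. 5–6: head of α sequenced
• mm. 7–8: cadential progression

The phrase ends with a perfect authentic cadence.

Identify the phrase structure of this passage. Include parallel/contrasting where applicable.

Basic idea (mm. 1-2) + its repetition (mm. 3–4) form the presentation; fragmentation and cadence (measures 5-8) form the continuation — the 8-bar whole is a sentence.

sentence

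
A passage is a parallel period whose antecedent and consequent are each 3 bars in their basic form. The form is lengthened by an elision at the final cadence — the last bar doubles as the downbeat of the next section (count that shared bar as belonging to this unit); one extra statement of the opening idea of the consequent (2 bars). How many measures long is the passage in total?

Basic parallel period: 3 + 3 = 6 bars.
6 (basic form) + 2 (extra statement) = 8.
The elision shares a bar with the next section but does not change this unit's count.

8 measures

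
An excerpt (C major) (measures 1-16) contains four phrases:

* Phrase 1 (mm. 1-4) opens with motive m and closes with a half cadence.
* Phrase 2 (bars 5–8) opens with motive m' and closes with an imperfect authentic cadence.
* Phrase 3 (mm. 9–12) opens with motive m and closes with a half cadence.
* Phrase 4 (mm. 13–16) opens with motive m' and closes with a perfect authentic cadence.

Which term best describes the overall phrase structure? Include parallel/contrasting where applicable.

parallel double period

Four phrases in two halves: the first half (mm. 1-8) ends with an imperfect authentic cadence, the second (mm. 9–16) with a perfect authentic cadence — a large antecedent–consequent pair, i.e. a double period.
Phrase 3 begins with the same material as phrase 1, making it parallel.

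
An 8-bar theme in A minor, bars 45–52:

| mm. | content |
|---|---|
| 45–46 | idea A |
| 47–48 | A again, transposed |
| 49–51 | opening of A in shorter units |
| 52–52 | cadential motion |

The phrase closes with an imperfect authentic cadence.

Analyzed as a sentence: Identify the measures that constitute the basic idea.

The presentation of a sentence is the basic idea (bars 45–46) plus its repetition (mm. 47–48); the basic idea is therefore mm. 45–46.

measures 45–46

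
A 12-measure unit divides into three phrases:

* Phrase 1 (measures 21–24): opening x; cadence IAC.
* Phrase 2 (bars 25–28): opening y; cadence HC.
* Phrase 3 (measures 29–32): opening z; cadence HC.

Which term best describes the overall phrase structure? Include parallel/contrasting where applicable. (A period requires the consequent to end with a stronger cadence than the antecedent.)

The final phrase closes with a half cadence, which is not stronger than the preceding half cadence; the 3 phrases lack an overall antecedent–consequent design and so form a phrase group.

phrase group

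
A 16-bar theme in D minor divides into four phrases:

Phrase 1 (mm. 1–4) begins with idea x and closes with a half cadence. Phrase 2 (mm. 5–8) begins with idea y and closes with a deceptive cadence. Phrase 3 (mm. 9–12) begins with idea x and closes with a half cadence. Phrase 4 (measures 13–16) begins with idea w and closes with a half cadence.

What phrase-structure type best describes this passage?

phrase group

Phrase 4 ends with a half cadence, no stronger than phrase 2's deceptive cadence, so the four phrases do not form a double period; nor do phrases 3–4 duplicate 1–2, so it is not a repeated period. With no phrase reaching a conclusive cadence, the passage is a phrase group.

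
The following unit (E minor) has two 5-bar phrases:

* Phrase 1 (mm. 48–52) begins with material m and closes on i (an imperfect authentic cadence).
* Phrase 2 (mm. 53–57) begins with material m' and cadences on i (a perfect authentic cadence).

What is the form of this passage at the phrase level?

Phrase 1 ends with an imperfect authentic cadence (weaker) and phrase 2 with a perfect authentic cadence (stronger): antecedent + consequent = a period.
The two phrases open with the same material (m / m'), so the period is parallel.

parallel period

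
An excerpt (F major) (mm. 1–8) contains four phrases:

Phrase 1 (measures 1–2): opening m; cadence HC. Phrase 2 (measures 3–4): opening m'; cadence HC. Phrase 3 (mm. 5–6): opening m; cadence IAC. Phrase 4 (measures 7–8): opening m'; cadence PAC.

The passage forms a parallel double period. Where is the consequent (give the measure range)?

In a double period the four phrases pair into a large antecedent (phrases 1–2, ending half cadence) and a large consequent (phrases 3–4, ending perfect authentic cadence). The consequent spans measures 5–8.

measures 5–8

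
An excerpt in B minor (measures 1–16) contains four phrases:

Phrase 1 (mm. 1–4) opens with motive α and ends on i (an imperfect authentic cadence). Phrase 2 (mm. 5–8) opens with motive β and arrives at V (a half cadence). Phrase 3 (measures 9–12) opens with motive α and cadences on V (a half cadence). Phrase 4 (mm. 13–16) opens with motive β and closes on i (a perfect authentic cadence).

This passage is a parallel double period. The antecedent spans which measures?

measures 1–8

In a double period the four phrases pair into a large antecedent (phrases 1–2, ending half cadence) and a large consequent (phrases 3–4, ending perfect authentic cadence). The antecedent spans measures 1–8.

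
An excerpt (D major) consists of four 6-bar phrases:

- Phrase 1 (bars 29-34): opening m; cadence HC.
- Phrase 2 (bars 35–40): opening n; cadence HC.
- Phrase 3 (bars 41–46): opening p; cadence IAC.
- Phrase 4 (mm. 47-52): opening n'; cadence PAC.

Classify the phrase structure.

contrasting double period

Four phrases in two halves: the first half (mm. 29–40) ends with a half cadence, the second (bars 41-52) with a perfect authentic cadence — a large antecedent–consequent pair, i.e. a double period.
Phrase 3 begins with different material from phrase 1, making it contrasting.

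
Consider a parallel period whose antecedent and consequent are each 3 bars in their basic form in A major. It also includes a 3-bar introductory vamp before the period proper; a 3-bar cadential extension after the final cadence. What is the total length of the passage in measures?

Basic parallel period: 3 + 3 = 6 bars.
6 (basic form) + 3 (introduction) + 3 (cadential extension) = 12.

12 measures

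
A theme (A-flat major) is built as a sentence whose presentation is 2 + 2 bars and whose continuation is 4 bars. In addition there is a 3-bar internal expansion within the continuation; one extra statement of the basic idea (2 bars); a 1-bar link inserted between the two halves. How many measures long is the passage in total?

Basic sentence: 2 + 2 + 4 = 8 bars.
8 (basic form) + 3 (internal expansion) + 2 (extra statement) + 1 (link) = 14.

14 measures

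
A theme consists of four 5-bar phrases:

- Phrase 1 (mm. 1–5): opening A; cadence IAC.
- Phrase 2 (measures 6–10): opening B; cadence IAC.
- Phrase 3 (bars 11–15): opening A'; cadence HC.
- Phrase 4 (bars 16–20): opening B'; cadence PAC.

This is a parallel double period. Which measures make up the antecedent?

measures 1–10

In a double period the first pair of phrases (ending imperfect authentic cadence) is the large antecedent and the second pair (ending perfect authentic cadence) is the large consequent; the antecedent is measures 1–10.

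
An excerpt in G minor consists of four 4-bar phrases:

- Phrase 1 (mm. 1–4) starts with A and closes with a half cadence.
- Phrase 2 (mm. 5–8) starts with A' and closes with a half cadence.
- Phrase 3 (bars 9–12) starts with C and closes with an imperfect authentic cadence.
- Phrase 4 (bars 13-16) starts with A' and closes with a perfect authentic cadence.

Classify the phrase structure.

Four phrases in two halves: the first half (mm. 1-8) ends with a half cadence, the second (measures 9–16) with a perfect authentic cadence — a large antecedent–consequent pair, i.e. a double period.
Phrase 3 begins with different material from phrase 1, making it contrasting.

contrasting double period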